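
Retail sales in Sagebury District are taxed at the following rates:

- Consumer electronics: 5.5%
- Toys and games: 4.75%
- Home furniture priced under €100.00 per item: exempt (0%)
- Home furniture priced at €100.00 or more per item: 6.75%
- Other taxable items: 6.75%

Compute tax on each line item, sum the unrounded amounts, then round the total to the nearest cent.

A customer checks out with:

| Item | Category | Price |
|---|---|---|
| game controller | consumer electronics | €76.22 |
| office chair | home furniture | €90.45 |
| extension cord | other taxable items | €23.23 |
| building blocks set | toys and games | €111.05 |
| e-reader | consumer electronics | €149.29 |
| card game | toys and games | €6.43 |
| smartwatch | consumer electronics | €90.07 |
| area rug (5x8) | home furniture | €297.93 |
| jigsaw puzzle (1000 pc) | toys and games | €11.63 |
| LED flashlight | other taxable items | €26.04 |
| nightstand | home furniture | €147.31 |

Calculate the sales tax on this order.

Game controller €76.22: consumer electronics → 5.5% → €4.1921
Office chair €90.45: home furniture, under €100.00 → 0% → €0.00
Extension cord €23.23: other taxable items → 6.75% → €1.568025
Building blocks set €111.05: toys and games → 4.75% → €5.274875
E-reader €149.29: consumer electronics → 5.5% → €8.21095
Card game €6.43: toys and games → 4.75% → €0.305425
Smartwatch €90.07: consumer electronics → 5.5% → €4.95385
Area rug (5x8) €297.93: home furniture, €100.00 or more → 6.75% → €20.110275
Jigsaw puzzle (1000 pc) €11.63: toys and games → 4.75% → €0.552425
LED flashlight €26.04: other taxable items → 6.75% → €1.7577
Nightstand €147.31: home furniture, €100.00 or more → 6.75% → €9.943425
Unrounded tax sum = €56.86905 → €56.87

€56.87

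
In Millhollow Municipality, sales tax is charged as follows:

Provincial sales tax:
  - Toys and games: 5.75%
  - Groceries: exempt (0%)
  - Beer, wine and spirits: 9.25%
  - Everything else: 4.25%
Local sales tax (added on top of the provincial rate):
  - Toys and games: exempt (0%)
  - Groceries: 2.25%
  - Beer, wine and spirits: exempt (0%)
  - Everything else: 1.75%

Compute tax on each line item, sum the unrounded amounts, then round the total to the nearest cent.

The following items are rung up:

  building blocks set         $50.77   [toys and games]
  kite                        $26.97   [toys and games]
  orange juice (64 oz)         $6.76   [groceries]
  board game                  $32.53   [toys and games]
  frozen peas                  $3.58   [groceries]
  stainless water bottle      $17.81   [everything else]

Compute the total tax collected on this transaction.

Building blocks set $50.77: toys and games → 5.75% + 0% local = 5.75% → $2.919275
Kite $26.97: toys and games → 5.75% + 0% local = 5.75% → $1.550775
Orange juice (64 oz) $6.76: groceries → 0% + 2.25% local = 2.25% → $0.1521
Board game $32.53: toys and games → 5.75% + 0% local = 5.75% → $1.870475
Frozen peas $3.58: groceries → 0% + 2.25% local = 2.25% → $0.08055
Stainless water bottle $17.81: everything else → 4.25% + 1.75% local = 6% → $1.0686
Unrounded tax sum = $7.641775 → $7.64

$7.64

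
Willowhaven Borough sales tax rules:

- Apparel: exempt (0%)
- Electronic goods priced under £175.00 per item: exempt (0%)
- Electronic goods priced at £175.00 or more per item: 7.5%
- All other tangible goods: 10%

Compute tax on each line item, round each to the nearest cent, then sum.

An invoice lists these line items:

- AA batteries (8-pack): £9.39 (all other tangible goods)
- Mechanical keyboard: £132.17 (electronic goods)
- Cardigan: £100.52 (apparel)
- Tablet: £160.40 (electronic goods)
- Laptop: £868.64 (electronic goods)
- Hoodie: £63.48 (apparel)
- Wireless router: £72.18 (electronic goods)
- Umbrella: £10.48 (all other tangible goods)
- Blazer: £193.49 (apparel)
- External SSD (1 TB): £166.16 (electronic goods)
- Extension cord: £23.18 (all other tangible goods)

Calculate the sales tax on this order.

AA batteries (8-pack) £9.39: all other tangible goods → 10% → £0.94
Mechanical keyboard £132.17: electronic goods, under £175.00 → 0% → £0.00
Cardigan £100.52: apparel → 0% → £0.00
Tablet £160.40: electronic goods, under £175.00 → 0% → £0.00
Laptop £868.64: electronic goods, £175.00 or more → 7.5% → £65.15
Hoodie £63.48: apparel → 0% → £0.00
Wireless router £72.18: electronic goods, under £175.00 → 0% → £0.00
Umbrella £10.48: all other tangible goods → 10% → £1.05
Blazer £193.49: apparel → 0% → £0.00
External SSD (1 TB) £166.16: electronic goods, under £175.00 → 0% → £0.00
Extension cord £23.18: all other tangible goods → 10% → £2.32
Total tax = £0.94 + £65.15 + £1.05 + £2.32 = £69.46

£69.46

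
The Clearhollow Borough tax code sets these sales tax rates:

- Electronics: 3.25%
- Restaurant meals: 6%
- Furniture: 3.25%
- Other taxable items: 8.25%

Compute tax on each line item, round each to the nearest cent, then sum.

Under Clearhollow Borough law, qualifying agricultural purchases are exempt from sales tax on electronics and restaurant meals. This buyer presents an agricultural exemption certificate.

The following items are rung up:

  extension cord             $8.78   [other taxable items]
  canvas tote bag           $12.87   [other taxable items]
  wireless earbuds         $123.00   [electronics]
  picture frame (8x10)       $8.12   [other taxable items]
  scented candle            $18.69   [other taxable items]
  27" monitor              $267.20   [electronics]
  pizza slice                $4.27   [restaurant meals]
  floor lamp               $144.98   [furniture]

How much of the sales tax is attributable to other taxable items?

Extension cord $8.78: other taxable items → 8.25% → $0.72
Canvas tote bag $12.87: other taxable items → 8.25% → $1.06
Picture frame (8x10) $8.12: other taxable items → 8.25% → $0.67
Scented candle $18.69: other taxable items → 8.25% → $1.54
Tax on other taxable items = $0.72 + $1.06 + $0.67 + $1.54 = $3.99

$3.99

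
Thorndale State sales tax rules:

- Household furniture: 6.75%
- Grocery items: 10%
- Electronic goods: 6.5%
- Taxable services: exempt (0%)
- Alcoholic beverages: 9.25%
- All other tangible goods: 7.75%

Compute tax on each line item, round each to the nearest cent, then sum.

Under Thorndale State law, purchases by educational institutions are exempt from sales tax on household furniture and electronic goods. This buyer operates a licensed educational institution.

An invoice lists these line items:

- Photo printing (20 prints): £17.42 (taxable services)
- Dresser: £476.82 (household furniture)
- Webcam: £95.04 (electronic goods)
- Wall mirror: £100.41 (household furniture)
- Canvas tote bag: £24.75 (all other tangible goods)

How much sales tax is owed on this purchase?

Photo printing (20 prints) £17.42: taxable services → 0% → £0.00
Dresser £476.82: household furniture, buyer-exempt → 0% → £0.00
Webcam £95.04: electronic goods, buyer-exempt → 0% → £0.00
Wall mirror £100.41: household furniture, buyer-exempt → 0% → £0.00
Canvas tote bag £24.75: all other tangible goods → 7.75% → £1.92
Total tax = £1.92

£1.92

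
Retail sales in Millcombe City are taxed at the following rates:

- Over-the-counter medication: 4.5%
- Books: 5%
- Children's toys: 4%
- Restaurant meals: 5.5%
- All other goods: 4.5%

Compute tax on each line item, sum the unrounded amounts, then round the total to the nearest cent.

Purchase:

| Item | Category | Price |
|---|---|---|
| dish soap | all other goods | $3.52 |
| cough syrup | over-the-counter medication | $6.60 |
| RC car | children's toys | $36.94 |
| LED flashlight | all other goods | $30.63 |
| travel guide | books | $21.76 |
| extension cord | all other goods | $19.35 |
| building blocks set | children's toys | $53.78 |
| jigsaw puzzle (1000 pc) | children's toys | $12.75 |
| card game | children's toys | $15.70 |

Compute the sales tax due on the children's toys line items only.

$4.77

RC car $36.94: children's toys → 4% → $1.4776
Building blocks set $53.78: children's toys → 4% → $2.1512
Jigsaw puzzle (1000 pc) $12.75: children's toys → 4% → $0.51
Card game $15.70: children's toys → 4% → $0.628
Tax on children's toys: unrounded sum = $4.7668 → $4.77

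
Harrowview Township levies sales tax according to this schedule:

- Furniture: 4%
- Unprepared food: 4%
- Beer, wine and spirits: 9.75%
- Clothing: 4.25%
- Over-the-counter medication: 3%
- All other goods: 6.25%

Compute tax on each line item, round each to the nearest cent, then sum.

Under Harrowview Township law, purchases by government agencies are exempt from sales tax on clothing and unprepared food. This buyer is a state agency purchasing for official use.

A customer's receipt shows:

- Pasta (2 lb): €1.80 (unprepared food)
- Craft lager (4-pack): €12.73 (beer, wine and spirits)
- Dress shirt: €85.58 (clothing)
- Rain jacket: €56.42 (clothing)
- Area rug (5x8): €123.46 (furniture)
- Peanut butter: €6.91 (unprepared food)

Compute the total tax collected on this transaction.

Pasta (2 lb) €1.80: unprepared food, buyer-exempt → 0% → €0.00
Craft lager (4-pack) €12.73: beer, wine and spirits → 9.75% → €1.24
Dress shirt €85.58: clothing, buyer-exempt → 0% → €0.00
Rain jacket €56.42: clothing, buyer-exempt → 0% → €0.00
Area rug (5x8) €123.46: furniture → 4% → €4.94
Peanut butter €6.91: unprepared food, buyer-exempt → 0% → €0.00
Total tax = €1.24 + €4.94 = €6.18

€6.18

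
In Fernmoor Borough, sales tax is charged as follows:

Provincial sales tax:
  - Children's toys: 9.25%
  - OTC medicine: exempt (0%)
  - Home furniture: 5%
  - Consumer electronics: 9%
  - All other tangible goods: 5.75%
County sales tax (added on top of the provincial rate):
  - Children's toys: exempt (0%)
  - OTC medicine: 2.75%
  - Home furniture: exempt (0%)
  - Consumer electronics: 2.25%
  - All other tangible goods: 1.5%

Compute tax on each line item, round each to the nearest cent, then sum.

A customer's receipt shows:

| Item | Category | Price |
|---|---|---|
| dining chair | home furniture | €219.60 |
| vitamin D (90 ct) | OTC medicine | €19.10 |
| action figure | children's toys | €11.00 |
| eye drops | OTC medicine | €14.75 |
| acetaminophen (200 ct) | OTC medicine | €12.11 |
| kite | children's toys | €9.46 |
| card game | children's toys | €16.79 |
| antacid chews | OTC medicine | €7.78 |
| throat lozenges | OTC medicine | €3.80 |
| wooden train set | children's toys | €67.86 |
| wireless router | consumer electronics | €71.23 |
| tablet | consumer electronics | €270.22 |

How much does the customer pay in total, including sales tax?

€784.40

Dining chair €219.60: home furniture → 5% + 0% county = 5% → €10.98
Vitamin D (90 ct) €19.10: OTC medicine → 0% + 2.75% county = 2.75% → €0.53
Action figure €11.00: children's toys → 9.25% + 0% county = 9.25% → €1.02
Eye drops €14.75: OTC medicine → 0% + 2.75% county = 2.75% → €0.41
Acetaminophen (200 ct) €12.11: OTC medicine → 0% + 2.75% county = 2.75% → €0.33
Kite €9.46: children's toys → 9.25% + 0% county = 9.25% → €0.88
Card game €16.79: children's toys → 9.25% + 0% county = 9.25% → €1.55
Antacid chews €7.78: OTC medicine → 0% + 2.75% county = 2.75% → €0.21
Throat lozenges €3.80: OTC medicine → 0% + 2.75% county = 2.75% → €0.10
Wooden train set €67.86: children's toys → 9.25% + 0% county = 9.25% → €6.28
Wireless router €71.23: consumer electronics → 9% + 2.25% county = 11.25% → €8.01
Tablet €270.22: consumer electronics → 9% + 2.25% county = 11.25% → €30.40
Subtotal = €723.70; tax = €60.70; total due = €784.40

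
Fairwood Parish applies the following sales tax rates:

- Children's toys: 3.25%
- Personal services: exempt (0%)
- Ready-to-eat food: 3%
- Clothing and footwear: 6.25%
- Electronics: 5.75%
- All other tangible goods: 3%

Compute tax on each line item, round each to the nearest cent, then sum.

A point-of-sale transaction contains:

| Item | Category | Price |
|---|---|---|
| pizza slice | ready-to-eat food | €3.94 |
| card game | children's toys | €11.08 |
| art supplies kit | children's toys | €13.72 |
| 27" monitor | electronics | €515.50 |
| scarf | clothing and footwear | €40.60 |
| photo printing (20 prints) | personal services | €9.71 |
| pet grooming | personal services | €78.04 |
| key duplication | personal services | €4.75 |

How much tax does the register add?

€33.11

Pizza slice €3.94: ready-to-eat food → 3% → €0.12
Card game €11.08: children's toys → 3.25% → €0.36
Art supplies kit €13.72: children's toys → 3.25% → €0.45
27" monitor €515.50: electronics → 5.75% → €29.64
Scarf €40.60: clothing and footwear → 6.25% → €2.54
Photo printing (20 prints) €9.71: personal services → 0% → €0.00
Pet grooming €78.04: personal services → 0% → €0.00
Key duplication €4.75: personal services → 0% → €0.00
Total tax = €0.12 + €0.36 + €0.45 + €29.64 + €2.54 = €33.11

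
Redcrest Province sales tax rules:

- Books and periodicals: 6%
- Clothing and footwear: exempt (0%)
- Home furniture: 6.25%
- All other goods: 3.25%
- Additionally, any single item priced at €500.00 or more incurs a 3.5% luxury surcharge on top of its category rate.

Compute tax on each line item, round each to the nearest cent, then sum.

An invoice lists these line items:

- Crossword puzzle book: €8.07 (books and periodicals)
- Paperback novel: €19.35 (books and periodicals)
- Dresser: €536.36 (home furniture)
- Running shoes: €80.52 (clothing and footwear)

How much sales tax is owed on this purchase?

€53.94

Crossword puzzle book €8.07: books and periodicals → 6% → €0.48
Paperback novel €19.35: books and periodicals → 6% → €1.16
Dresser €536.36: home furniture → 6.25% + 3.5% surcharge = 9.75% → €52.30
Running shoes €80.52: clothing and footwear → 0% → €0.00
Total tax = €0.48 + €1.16 + €52.30 = €53.94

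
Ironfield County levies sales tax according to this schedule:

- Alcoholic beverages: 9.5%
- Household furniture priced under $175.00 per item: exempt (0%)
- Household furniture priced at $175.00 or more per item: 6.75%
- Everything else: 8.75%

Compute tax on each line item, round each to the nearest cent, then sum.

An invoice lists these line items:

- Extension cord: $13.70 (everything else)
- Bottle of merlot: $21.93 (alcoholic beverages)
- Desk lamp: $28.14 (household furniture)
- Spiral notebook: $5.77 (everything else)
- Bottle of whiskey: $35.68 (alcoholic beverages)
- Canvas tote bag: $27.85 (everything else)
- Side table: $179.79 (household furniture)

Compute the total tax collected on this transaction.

Extension cord $13.70: everything else → 8.75% → $1.20
Bottle of merlot $21.93: alcoholic beverages → 9.5% → $2.08
Desk lamp $28.14: household furniture, under $175.00 → 0% → $0.00
Spiral notebook $5.77: everything else → 8.75% → $0.50
Bottle of whiskey $35.68: alcoholic beverages → 9.5% → $3.39
Canvas tote bag $27.85: everything else → 8.75% → $2.44
Side table $179.79: household furniture, $175.00 or more → 6.75% → $12.14
Total tax = $1.20 + $2.08 + $0.50 + $3.39 + $2.44 + $12.14 = $21.75

$21.75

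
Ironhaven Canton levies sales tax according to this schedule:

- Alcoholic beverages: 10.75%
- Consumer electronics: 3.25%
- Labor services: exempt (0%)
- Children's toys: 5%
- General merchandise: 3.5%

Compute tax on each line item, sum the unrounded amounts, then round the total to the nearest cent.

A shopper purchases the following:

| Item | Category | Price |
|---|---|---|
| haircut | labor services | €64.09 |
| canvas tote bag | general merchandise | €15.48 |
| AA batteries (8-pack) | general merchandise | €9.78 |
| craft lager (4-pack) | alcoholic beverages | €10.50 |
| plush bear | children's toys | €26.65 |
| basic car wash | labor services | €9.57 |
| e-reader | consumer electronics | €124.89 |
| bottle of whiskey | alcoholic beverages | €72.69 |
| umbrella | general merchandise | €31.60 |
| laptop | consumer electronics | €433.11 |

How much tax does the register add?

Haircut €64.09: labor services → 0% → €0.00
Canvas tote bag €15.48: general merchandise → 3.5% → €0.5418
AA batteries (8-pack) €9.78: general merchandise → 3.5% → €0.3423
Craft lager (4-pack) €10.50: alcoholic beverages → 10.75% → €1.12875
Plush bear €26.65: children's toys → 5% → €1.3325
Basic car wash €9.57: labor services → 0% → €0.00
E-reader €124.89: consumer electronics → 3.25% → €4.058925
Bottle of whiskey €72.69: alcoholic beverages → 10.75% → €7.814175
Umbrella €31.60: general merchandise → 3.5% → €1.106
Laptop €433.11: consumer electronics → 3.25% → €14.076075
Unrounded tax sum = €30.400525 → €30.40

€30.40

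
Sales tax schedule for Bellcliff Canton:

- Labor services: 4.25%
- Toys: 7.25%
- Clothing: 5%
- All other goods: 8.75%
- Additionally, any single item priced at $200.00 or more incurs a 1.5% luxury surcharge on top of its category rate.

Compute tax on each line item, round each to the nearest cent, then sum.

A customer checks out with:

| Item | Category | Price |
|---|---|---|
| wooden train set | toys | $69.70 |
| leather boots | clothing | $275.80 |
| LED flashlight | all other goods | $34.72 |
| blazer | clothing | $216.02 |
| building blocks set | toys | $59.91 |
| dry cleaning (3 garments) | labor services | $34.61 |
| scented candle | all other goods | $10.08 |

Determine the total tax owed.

$46.75

Wooden train set $69.70: toys → 7.25% → $5.05
Leather boots $275.80: clothing → 5% + 1.5% surcharge = 6.5% → $17.93
LED flashlight $34.72: all other goods → 8.75% → $3.04
Blazer $216.02: clothing → 5% + 1.5% surcharge = 6.5% → $14.04
Building blocks set $59.91: toys → 7.25% → $4.34
Dry cleaning (3 garments) $34.61: labor services → 4.25% → $1.47
Scented candle $10.08: all other goods → 8.75% → $0.88
Total tax = $5.05 + $17.93 + $3.04 + $14.04 + $4.34 + $1.47 + $0.88 = $46.75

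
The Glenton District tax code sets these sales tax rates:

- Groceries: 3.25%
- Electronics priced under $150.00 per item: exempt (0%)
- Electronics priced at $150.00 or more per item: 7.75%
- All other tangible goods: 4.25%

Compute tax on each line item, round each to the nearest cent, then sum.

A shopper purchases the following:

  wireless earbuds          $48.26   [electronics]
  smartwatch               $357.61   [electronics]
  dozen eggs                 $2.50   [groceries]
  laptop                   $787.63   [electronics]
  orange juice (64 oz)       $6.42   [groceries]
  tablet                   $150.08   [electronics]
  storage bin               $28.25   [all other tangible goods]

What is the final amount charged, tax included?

Wireless earbuds $48.26: electronics, under $150.00 → 0% → $0.00
Smartwatch $357.61: electronics, $150.00 or more → 7.75% → $27.71
Dozen eggs $2.50: groceries → 3.25% → $0.08
Laptop $787.63: electronics, $150.00 or more → 7.75% → $61.04
Orange juice (64 oz) $6.42: groceries → 3.25% → $0.21
Tablet $150.08: electronics, $150.00 or more → 7.75% → $11.63
Storage bin $28.25: all other tangible goods → 4.25% → $1.20
Subtotal = $1380.75; tax = $101.87; total due = $1482.62

$1482.62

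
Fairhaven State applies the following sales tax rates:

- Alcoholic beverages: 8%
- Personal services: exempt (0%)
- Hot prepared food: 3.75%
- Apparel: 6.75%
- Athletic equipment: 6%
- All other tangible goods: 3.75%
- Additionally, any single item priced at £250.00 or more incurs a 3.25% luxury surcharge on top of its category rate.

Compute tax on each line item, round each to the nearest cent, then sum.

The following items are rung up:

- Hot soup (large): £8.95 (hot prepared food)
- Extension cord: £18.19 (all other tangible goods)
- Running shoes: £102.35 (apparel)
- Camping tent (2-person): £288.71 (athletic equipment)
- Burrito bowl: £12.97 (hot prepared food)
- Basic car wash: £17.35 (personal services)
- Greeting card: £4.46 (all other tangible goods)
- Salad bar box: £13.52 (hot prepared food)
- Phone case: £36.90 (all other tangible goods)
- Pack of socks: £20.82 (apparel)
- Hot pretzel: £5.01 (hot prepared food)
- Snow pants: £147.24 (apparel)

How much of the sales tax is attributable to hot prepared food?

Hot soup (large) £8.95: hot prepared food → 3.75% → £0.34
Burrito bowl £12.97: hot prepared food → 3.75% → £0.49
Salad bar box £13.52: hot prepared food → 3.75% → £0.51
Hot pretzel £5.01: hot prepared food → 3.75% → £0.19
Tax on hot prepared food = £0.34 + £0.49 + £0.51 + £0.19 = £1.53

£1.53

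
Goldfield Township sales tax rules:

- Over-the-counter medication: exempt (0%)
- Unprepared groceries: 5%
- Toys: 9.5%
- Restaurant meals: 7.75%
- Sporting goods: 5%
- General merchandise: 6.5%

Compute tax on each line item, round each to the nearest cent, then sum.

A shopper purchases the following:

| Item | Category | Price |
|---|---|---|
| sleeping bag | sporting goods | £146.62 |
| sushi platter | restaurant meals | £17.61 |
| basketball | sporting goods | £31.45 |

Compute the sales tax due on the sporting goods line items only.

Sleeping bag £146.62: sporting goods → 5% → £7.33
Basketball £31.45: sporting goods → 5% → £1.57
Tax on sporting goods = £7.33 + £1.57 = £8.90

£8.90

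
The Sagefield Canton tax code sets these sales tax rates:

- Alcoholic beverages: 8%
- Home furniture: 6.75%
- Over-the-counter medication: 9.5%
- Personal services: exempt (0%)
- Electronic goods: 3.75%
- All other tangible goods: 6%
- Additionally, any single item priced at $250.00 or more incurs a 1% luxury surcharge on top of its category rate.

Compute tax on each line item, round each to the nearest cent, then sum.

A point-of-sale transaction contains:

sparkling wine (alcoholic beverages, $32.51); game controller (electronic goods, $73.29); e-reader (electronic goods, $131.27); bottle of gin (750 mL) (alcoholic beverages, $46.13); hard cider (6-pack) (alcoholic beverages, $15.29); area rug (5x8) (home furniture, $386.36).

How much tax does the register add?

$45.12

Sparkling wine $32.51: alcoholic beverages → 8% → $2.60
Game controller $73.29: electronic goods → 3.75% → $2.75
E-reader $131.27: electronic goods → 3.75% → $4.92
Bottle of gin (750 mL) $46.13: alcoholic beverages → 8% → $3.69
Hard cider (6-pack) $15.29: alcoholic beverages → 8% → $1.22
Area rug (5x8) $386.36: home furniture → 6.75% + 1% surcharge = 7.75% → $29.94
Total tax = $2.60 + $2.75 + $4.92 + $3.69 + $1.22 + $29.94 = $45.12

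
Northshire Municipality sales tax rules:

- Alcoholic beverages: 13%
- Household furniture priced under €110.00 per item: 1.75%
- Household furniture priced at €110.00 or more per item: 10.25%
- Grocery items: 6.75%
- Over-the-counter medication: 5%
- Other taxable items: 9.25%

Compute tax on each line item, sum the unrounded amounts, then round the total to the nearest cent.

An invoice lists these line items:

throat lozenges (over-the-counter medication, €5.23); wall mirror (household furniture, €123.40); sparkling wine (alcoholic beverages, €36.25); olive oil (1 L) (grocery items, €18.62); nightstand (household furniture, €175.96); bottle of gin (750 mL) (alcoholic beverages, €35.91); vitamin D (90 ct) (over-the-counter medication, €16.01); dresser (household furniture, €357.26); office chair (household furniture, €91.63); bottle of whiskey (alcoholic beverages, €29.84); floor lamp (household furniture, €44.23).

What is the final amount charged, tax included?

Throat lozenges €5.23: over-the-counter medication → 5% → €0.2615
Wall mirror €123.40: household furniture, €110.00 or more → 10.25% → €12.6485
Sparkling wine €36.25: alcoholic beverages → 13% → €4.7125
Olive oil (1 L) €18.62: grocery items → 6.75% → €1.25685
Nightstand €175.96: household furniture, €110.00 or more → 10.25% → €18.0359
Bottle of gin (750 mL) €35.91: alcoholic beverages → 13% → €4.6683
Vitamin D (90 ct) €16.01: over-the-counter medication → 5% → €0.8005
Dresser €357.26: household furniture, €110.00 or more → 10.25% → €36.61915
Office chair €91.63: household furniture, under €110.00 → 1.75% → €1.603525
Bottle of whiskey €29.84: alcoholic beverages → 13% → €3.8792
Floor lamp €44.23: household furniture, under €110.00 → 1.75% → €0.774025
Subtotal = €934.34; unrounded tax = €85.25995 → €85.26; total due = €1019.60

€1019.60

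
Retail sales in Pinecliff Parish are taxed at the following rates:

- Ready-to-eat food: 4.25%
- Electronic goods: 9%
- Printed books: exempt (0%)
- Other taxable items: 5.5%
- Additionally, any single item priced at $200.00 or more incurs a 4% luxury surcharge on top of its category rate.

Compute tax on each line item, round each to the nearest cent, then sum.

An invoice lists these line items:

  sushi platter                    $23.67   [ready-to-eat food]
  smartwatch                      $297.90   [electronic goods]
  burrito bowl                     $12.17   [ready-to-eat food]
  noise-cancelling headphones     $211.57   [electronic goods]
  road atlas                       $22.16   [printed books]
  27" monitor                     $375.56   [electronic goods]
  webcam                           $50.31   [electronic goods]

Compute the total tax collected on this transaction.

$121.11

Sushi platter $23.67: ready-to-eat food → 4.25% → $1.01
Smartwatch $297.90: electronic goods → 9% + 4% surcharge = 13% → $38.73
Burrito bowl $12.17: ready-to-eat food → 4.25% → $0.52
Noise-cancelling headphones $211.57: electronic goods → 9% + 4% surcharge = 13% → $27.50
Road atlas $22.16: printed books → 0% → $0.00
27" monitor $375.56: electronic goods → 9% + 4% surcharge = 13% → $48.82
Webcam $50.31: electronic goods → 9% → $4.53
Total tax = $1.01 + $38.73 + $0.52 + $27.50 + $48.82 + $4.53 = $121.11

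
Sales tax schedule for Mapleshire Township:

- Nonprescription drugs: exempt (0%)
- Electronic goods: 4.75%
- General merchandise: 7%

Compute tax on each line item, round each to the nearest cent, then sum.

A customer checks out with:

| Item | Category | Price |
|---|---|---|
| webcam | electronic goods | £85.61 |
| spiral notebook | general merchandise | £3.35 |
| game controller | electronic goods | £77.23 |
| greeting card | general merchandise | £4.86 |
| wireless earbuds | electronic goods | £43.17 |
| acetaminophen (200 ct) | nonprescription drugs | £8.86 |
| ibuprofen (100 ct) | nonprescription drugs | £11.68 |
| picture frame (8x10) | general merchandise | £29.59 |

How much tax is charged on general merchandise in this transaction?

Spiral notebook £3.35: general merchandise → 7% → £0.23
Greeting card £4.86: general merchandise → 7% → £0.34
Picture frame (8x10) £29.59: general merchandise → 7% → £2.07
Tax on general merchandise = £0.23 + £0.34 + £2.07 = £2.64

£2.64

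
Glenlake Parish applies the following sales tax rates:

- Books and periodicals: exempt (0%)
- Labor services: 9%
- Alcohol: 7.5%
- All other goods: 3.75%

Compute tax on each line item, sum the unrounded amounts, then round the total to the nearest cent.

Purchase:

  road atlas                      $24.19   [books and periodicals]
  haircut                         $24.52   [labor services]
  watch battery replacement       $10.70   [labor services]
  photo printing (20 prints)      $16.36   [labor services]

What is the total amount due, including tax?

$80.41

Road atlas $24.19: books and periodicals → 0% → $0.00
Haircut $24.52: labor services → 9% → $2.2068
Watch battery replacement $10.70: labor services → 9% → $0.963
Photo printing (20 prints) $16.36: labor services → 9% → $1.4724
Subtotal = $75.77; unrounded tax = $4.6422 → $4.64; total due = $80.41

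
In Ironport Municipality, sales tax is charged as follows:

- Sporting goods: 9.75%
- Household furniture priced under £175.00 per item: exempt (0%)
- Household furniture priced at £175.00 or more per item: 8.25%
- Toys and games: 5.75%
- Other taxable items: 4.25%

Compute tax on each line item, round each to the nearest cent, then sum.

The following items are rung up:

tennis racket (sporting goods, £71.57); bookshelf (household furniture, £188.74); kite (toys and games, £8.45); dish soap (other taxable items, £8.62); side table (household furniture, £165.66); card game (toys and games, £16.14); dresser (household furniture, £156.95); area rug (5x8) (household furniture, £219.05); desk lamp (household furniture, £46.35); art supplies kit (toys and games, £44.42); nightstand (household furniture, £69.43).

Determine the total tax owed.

£44.96

Tennis racket £71.57: sporting goods → 9.75% → £6.98
Bookshelf £188.74: household furniture, £175.00 or more → 8.25% → £15.57
Kite £8.45: toys and games → 5.75% → £0.49
Dish soap £8.62: other taxable items → 4.25% → £0.37
Side table £165.66: household furniture, under £175.00 → 0% → £0.00
Card game £16.14: toys and games → 5.75% → £0.93
Dresser £156.95: household furniture, under £175.00 → 0% → £0.00
Area rug (5x8) £219.05: household furniture, £175.00 or more → 8.25% → £18.07
Desk lamp £46.35: household furniture, under £175.00 → 0% → £0.00
Art supplies kit £44.42: toys and games → 5.75% → £2.55
Nightstand £69.43: household furniture, under £175.00 → 0% → £0.00
Total tax = £6.98 + £15.57 + £0.49 + £0.37 + £0.93 + £18.07 + £2.55 = £44.96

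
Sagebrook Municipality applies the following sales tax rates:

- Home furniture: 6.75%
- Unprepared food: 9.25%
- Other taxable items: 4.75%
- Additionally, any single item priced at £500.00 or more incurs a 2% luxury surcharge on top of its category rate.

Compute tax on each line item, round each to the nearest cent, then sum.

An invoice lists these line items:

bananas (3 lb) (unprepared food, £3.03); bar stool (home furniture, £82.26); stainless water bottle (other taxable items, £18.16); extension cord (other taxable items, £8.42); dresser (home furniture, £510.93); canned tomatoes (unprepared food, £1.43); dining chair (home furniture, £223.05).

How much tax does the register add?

£66.99

Bananas (3 lb) £3.03: unprepared food → 9.25% → £0.28
Bar stool £82.26: home furniture → 6.75% → £5.55
Stainless water bottle £18.16: other taxable items → 4.75% → £0.86
Extension cord £8.42: other taxable items → 4.75% → £0.40
Dresser £510.93: home furniture → 6.75% + 2% surcharge = 8.75% → £44.71
Canned tomatoes £1.43: unprepared food → 9.25% → £0.13
Dining chair £223.05: home furniture → 6.75% → £15.06
Total tax = £0.28 + £5.55 + £0.86 + £0.40 + £44.71 + £0.13 + £15.06 = £66.99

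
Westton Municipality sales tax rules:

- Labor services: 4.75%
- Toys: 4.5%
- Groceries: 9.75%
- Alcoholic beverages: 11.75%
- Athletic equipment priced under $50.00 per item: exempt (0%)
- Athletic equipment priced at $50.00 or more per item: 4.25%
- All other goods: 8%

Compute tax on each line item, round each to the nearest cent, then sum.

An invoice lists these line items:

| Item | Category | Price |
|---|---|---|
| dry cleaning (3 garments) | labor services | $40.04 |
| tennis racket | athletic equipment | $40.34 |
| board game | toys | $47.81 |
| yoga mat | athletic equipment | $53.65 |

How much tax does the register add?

$6.33

Dry cleaning (3 garments) $40.04: labor services → 4.75% → $1.90
Tennis racket $40.34: athletic equipment, under $50.00 → 0% → $0.00
Board game $47.81: toys → 4.5% → $2.15
Yoga mat $53.65: athletic equipment, $50.00 or more → 4.25% → $2.28
Total tax = $1.90 + $2.15 + $2.28 = $6.33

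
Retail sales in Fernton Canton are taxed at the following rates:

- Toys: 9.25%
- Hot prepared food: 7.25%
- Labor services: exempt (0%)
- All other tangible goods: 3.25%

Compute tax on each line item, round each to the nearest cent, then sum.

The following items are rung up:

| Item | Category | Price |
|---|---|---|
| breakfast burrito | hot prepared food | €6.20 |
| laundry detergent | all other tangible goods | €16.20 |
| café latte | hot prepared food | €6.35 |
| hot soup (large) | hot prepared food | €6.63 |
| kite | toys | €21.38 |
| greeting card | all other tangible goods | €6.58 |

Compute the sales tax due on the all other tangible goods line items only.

€0.74

Laundry detergent €16.20: all other tangible goods → 3.25% → €0.53
Greeting card €6.58: all other tangible goods → 3.25% → €0.21
Tax on all other tangible goods = €0.53 + €0.21 = €0.74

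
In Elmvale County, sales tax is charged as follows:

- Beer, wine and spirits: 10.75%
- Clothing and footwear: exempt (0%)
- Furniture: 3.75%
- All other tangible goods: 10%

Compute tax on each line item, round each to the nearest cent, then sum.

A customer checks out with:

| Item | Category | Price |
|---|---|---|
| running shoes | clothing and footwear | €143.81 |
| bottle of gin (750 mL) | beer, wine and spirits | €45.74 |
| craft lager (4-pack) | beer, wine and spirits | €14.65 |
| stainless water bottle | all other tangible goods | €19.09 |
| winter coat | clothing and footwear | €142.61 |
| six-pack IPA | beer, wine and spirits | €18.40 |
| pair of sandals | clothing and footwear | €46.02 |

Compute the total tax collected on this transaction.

€10.38

Running shoes €143.81: clothing and footwear → 0% → €0.00
Bottle of gin (750 mL) €45.74: beer, wine and spirits → 10.75% → €4.92
Craft lager (4-pack) €14.65: beer, wine and spirits → 10.75% → €1.57
Stainless water bottle €19.09: all other tangible goods → 10% → €1.91
Winter coat €142.61: clothing and footwear → 0% → €0.00
Six-pack IPA €18.40: beer, wine and spirits → 10.75% → €1.98
Pair of sandals €46.02: clothing and footwear → 0% → €0.00
Total tax = €4.92 + €1.57 + €1.91 + €1.98 = €10.38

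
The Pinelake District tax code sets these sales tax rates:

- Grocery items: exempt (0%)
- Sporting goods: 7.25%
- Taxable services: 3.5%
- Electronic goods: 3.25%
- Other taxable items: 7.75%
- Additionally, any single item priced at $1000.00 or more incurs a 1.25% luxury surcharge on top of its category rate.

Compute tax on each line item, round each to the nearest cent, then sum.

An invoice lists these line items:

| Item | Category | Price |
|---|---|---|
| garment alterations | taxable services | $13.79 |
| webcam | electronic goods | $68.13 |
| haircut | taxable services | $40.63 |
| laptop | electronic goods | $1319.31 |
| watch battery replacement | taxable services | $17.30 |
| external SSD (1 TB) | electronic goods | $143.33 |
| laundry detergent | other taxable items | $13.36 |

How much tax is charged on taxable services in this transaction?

Garment alterations $13.79: taxable services → 3.5% → $0.48
Haircut $40.63: taxable services → 3.5% → $1.42
Watch battery replacement $17.30: taxable services → 3.5% → $0.61
Tax on taxable services = $0.48 + $1.42 + $0.61 = $2.51

$2.51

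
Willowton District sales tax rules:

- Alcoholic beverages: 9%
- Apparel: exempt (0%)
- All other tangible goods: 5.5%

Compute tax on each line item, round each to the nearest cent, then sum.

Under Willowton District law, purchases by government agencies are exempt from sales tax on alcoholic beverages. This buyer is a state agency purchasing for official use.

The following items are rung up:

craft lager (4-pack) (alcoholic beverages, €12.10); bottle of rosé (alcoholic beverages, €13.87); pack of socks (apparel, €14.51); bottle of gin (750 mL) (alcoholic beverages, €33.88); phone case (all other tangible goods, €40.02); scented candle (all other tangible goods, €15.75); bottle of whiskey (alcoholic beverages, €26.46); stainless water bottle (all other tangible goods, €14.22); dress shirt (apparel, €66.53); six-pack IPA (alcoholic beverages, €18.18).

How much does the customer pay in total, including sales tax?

€259.37

Craft lager (4-pack) €12.10: alcoholic beverages, buyer-exempt → 0% → €0.00
Bottle of rosé €13.87: alcoholic beverages, buyer-exempt → 0% → €0.00
Pack of socks €14.51: apparel → 0% → €0.00
Bottle of gin (750 mL) €33.88: alcoholic beverages, buyer-exempt → 0% → €0.00
Phone case €40.02: all other tangible goods → 5.5% → €2.20
Scented candle €15.75: all other tangible goods → 5.5% → €0.87
Bottle of whiskey €26.46: alcoholic beverages, buyer-exempt → 0% → €0.00
Stainless water bottle €14.22: all other tangible goods → 5.5% → €0.78
Dress shirt €66.53: apparel → 0% → €0.00
Six-pack IPA €18.18: alcoholic beverages, buyer-exempt → 0% → €0.00
Subtotal = €255.52; tax = €3.85; total due = €259.37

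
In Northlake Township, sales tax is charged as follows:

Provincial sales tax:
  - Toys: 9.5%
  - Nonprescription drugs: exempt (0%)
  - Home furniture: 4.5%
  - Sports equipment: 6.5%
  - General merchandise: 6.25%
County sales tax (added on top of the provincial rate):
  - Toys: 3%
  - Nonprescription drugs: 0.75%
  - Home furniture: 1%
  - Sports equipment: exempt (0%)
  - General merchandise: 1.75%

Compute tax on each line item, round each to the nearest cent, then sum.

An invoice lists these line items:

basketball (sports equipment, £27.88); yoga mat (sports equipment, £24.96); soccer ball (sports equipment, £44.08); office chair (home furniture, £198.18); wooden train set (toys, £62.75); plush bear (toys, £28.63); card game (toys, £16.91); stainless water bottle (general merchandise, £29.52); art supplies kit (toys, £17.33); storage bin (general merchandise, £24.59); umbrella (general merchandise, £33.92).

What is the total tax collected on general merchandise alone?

£7.04

Stainless water bottle £29.52: general merchandise → 6.25% + 1.75% county = 8% → £2.36
Storage bin £24.59: general merchandise → 6.25% + 1.75% county = 8% → £1.97
Umbrella £33.92: general merchandise → 6.25% + 1.75% county = 8% → £2.71
Tax on general merchandise = £2.36 + £1.97 + £2.71 = £7.04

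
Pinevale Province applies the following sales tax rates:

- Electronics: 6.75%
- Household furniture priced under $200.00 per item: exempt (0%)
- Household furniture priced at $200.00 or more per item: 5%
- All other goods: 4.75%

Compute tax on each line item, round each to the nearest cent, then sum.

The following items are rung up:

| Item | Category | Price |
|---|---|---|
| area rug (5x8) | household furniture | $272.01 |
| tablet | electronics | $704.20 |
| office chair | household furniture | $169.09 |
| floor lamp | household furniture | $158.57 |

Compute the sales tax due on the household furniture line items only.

Area rug (5x8) $272.01: household furniture, $200.00 or more → 5% → $13.60
Office chair $169.09: household furniture, under $200.00 → 0% → $0.00
Floor lamp $158.57: household furniture, under $200.00 → 0% → $0.00
Tax on household furniture = $13.60 + $0.00 + $0.00 = $13.60

$13.60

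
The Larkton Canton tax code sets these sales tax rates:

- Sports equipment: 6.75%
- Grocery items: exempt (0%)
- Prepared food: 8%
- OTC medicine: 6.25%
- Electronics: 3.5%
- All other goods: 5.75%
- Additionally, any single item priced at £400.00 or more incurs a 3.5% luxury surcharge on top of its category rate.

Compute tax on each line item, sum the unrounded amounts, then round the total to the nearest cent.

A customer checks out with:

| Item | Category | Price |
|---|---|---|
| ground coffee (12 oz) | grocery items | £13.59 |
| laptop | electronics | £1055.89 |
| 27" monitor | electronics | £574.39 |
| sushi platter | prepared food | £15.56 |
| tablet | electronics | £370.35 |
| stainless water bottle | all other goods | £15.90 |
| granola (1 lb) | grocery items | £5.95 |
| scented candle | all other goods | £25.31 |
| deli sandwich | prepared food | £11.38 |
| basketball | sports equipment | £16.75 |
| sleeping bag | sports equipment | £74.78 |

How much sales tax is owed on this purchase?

£137.78

Ground coffee (12 oz) £13.59: grocery items → 0% → £0.00
Laptop £1055.89: electronics → 3.5% + 3.5% surcharge = 7% → £73.9123
27" monitor £574.39: electronics → 3.5% + 3.5% surcharge = 7% → £40.2073
Sushi platter £15.56: prepared food → 8% → £1.2448
Tablet £370.35: electronics → 3.5% → £12.96225
Stainless water bottle £15.90: all other goods → 5.75% → £0.91425
Granola (1 lb) £5.95: grocery items → 0% → £0.00
Scented candle £25.31: all other goods → 5.75% → £1.455325
Deli sandwich £11.38: prepared food → 8% → £0.9104
Basketball £16.75: sports equipment → 6.75% → £1.130625
Sleeping bag £74.78: sports equipment → 6.75% → £5.04765
Unrounded tax sum = £137.7849 → £137.78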